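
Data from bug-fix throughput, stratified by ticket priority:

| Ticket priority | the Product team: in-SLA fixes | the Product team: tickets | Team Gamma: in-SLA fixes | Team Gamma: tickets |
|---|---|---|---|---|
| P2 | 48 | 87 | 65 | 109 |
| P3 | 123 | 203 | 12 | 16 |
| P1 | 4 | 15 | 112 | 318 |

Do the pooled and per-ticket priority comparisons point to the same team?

No

P2: the Product team 48/87 = 55.2%, Team Gamma 65/109 = 59.6% → Team Gamma
P3: the Product team 123/203 = 60.6%, Team Gamma 12/16 = 75.0% → Team Gamma
P1: the Product team 4/15 = 26.7%, Team Gamma 112/318 = 35.2% → Team Gamma
Overall: the Product team 175/305 = 57.4%, Team Gamma 189/443 = 42.7% → the Product team
Team Gamma wins each ticket group but the Product team wins overall — the comparison reverses. Team Gamma's tickets skew toward P1, which has a lower base rate.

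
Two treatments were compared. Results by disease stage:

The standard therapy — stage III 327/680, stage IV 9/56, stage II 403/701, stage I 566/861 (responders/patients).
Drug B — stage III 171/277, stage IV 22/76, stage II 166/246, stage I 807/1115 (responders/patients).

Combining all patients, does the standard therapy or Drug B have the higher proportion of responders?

Stage III: the standard therapy 327/680 = 48.1%, Drug B 171/277 = 61.7% → Drug B
Stage IV: the standard therapy 9/56 = 16.1%, Drug B 22/76 = 28.9% → Drug B
Stage II: the standard therapy 403/701 = 57.5%, Drug B 166/246 = 67.5% → Drug B
Stage I: the standard therapy 566/861 = 65.7%, Drug B 807/1115 = 72.4% → Drug B
Overall: the standard therapy 1305/2298 = 56.8%, Drug B 1166/1714 = 68.0% → Drug B

Drug B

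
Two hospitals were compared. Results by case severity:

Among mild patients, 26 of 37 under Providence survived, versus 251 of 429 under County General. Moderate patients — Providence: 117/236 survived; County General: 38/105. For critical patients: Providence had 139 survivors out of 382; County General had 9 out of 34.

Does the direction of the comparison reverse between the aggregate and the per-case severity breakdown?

Yes

Mild: Providence 26/37 = 70.3%, County General 251/429 = 58.5% → Providence
Moderate: Providence 117/236 = 49.6%, County General 38/105 = 36.2% → Providence
Critical: Providence 139/382 = 36.4%, County General 9/34 = 26.5% → Providence
Overall: Providence 282/655 = 43.1%, County General 298/568 = 52.5% → County General
Providence wins each case group but County General wins overall — the comparison reverses. Providence's patients skew toward critical, which has a lower base rate.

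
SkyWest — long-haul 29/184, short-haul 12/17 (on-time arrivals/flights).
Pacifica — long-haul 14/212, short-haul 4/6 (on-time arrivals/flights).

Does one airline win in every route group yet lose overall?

Long-haul: SkyWest 29/184 = 15.8%, Pacifica 14/212 = 6.6% → SkyWest
Short-haul: SkyWest 12/17 = 70.6%, Pacifica 4/6 = 66.7% → SkyWest
Overall: SkyWest 41/201 = 20.4%, Pacifica 18/218 = 8.3% → SkyWest
SkyWest wins overall and in every route group — no reversal.

No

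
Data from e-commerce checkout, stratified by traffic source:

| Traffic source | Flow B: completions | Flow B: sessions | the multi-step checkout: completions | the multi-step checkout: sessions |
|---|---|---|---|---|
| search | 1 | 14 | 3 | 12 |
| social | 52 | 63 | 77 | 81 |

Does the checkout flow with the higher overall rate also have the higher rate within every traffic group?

Yes

Search: Flow B 1/14 = 7.1%, the multi-step checkout 3/12 = 25.0% → the multi-step checkout
Social: Flow B 52/63 = 82.5%, the multi-step checkout 77/81 = 95.1% → the multi-step checkout
Overall: Flow B 53/77 = 68.8%, the multi-step checkout 80/93 = 86.0% → the multi-step checkout
The multi-step checkout wins overall and in every traffic group — no reversal.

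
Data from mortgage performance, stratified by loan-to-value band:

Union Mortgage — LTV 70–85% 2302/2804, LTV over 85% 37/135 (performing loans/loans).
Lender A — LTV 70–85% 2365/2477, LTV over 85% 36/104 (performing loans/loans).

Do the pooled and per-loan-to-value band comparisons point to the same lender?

LTV 70–85%: Union Mortgage 2302/2804 = 82.1%, Lender A 2365/2477 = 95.5% → Lender A
LTV over 85%: Union Mortgage 37/135 = 27.4%, Lender A 36/104 = 34.6% → Lender A
Overall: Union Mortgage 2339/2939 = 79.6%, Lender A 2401/2581 = 93.0% → Lender A
Lender A wins overall and in every loan-to-value group — no reversal.

Yes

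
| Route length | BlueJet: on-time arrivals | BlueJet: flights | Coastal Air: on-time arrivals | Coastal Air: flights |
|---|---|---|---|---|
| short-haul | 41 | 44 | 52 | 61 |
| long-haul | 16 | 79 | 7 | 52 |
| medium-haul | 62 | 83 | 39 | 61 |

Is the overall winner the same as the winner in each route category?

Yes

Short-haul: BlueJet 41/44 = 93.2%, Coastal Air 52/61 = 85.2% → BlueJet
Long-haul: BlueJet 16/79 = 20.3%, Coastal Air 7/52 = 13.5% → BlueJet
Medium-haul: BlueJet 62/83 = 74.7%, Coastal Air 39/61 = 63.9% → BlueJet
Overall: BlueJet 119/206 = 57.8%, Coastal Air 98/174 = 56.3% → BlueJet
BlueJet wins overall and in every route group — no reversal.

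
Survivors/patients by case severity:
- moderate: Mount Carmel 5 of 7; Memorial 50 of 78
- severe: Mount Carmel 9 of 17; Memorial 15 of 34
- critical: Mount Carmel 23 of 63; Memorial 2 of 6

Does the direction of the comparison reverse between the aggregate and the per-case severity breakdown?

Moderate: Mount Carmel 5/7 = 71.4%, Memorial 50/78 = 64.1% → Mount Carmel
Severe: Mount Carmel 9/17 = 52.9%, Memorial 15/34 = 44.1% → Mount Carmel
Critical: Mount Carmel 23/63 = 36.5%, Memorial 2/6 = 33.3% → Mount Carmel
Overall: Mount Carmel 37/87 = 42.5%, Memorial 67/118 = 56.8% → Memorial
Mount Carmel wins each case group but Memorial wins overall — the comparison reverses. Mount Carmel's patients skew toward critical, which has a lower base rate.

Yes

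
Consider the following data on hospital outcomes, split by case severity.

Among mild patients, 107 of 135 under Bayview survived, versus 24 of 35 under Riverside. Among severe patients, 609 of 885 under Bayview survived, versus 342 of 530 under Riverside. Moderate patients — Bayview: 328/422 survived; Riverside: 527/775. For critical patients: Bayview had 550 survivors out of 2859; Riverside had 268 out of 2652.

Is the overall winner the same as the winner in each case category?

Mild: Bayview 107/135 = 79.3%, Riverside 24/35 = 68.6% → Bayview
Severe: Bayview 609/885 = 68.8%, Riverside 342/530 = 64.5% → Bayview
Moderate: Bayview 328/422 = 77.7%, Riverside 527/775 = 68.0% → Bayview
Critical: Bayview 550/2859 = 19.2%, Riverside 268/2652 = 10.1% → Bayview
Overall: Bayview 1594/4301 = 37.1%, Riverside 1161/3992 = 29.1% → Bayview
Bayview wins overall and in every case group — no reversal.

Yes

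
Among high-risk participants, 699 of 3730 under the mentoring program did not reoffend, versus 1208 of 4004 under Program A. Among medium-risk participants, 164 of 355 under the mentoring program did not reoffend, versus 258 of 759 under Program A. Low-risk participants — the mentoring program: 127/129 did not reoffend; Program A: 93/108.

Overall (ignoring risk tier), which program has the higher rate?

High-risk: the mentoring program 699/3730 = 18.7%, Program A 1208/4004 = 30.2% → Program A
Medium-risk: the mentoring program 164/355 = 46.2%, Program A 258/759 = 34.0% → the mentoring program
Low-risk: the mentoring program 127/129 = 98.4%, Program A 93/108 = 86.1% → the mentoring program
Overall: the mentoring program 990/4214 = 23.5%, Program A 1559/4871 = 32.0% → Program A
(Neither sweeps every risk group, but Program A has the higher pooled rate.)

Program A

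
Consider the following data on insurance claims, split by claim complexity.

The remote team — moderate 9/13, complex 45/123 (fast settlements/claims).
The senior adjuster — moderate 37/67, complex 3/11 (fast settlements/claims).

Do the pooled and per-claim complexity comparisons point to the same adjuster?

No

Moderate: the remote team 9/13 = 69.2%, the senior adjuster 37/67 = 55.2% → the remote team
Complex: the remote team 45/123 = 36.6%, the senior adjuster 3/11 = 27.3% → the remote team
Overall: the remote team 54/136 = 39.7%, the senior adjuster 40/78 = 51.3% → the senior adjuster
The remote team wins each claim group but the senior adjuster wins overall — the comparison reverses. The remote team's claims skew toward complex, which has a lower base rate.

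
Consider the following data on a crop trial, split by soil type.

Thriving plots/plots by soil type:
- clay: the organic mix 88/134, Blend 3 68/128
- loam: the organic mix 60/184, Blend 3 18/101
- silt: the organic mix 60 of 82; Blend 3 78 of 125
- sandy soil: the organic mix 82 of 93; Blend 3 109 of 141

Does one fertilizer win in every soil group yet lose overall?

No

Clay: the organic mix 88/134 = 65.7%, Blend 3 68/128 = 53.1% → the organic mix
Loam: the organic mix 60/184 = 32.6%, Blend 3 18/101 = 17.8% → the organic mix
Silt: the organic mix 60/82 = 73.2%, Blend 3 78/125 = 62.4% → the organic mix
Sandy soil: the organic mix 82/93 = 88.2%, Blend 3 109/141 = 77.3% → the organic mix
Overall: the organic mix 290/493 = 58.8%, Blend 3 273/495 = 55.2% → the organic mix
The organic mix wins overall and in every soil group — no reversal.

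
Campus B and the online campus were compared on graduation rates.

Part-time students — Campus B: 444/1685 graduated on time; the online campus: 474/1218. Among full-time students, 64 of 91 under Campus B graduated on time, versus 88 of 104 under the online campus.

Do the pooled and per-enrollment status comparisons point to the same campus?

Yes

Part-time: Campus B 444/1685 = 26.4%, the online campus 474/1218 = 38.9% → the online campus
Full-time: Campus B 64/91 = 70.3%, the online campus 88/104 = 84.6% → the online campus
Overall: Campus B 508/1776 = 28.6%, the online campus 562/1322 = 42.5% → the online campus
The online campus wins overall and in every enrollment group — no reversal.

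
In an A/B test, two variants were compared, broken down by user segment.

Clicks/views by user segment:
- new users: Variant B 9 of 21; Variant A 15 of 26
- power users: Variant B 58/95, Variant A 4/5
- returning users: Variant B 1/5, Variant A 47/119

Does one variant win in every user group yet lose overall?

New users: Variant B 9/21 = 42.9%, Variant A 15/26 = 57.7% → Variant A
Power users: Variant B 58/95 = 61.1%, Variant A 4/5 = 80.0% → Variant A
Returning users: Variant B 1/5 = 20.0%, Variant A 47/119 = 39.5% → Variant A
Overall: Variant B 68/121 = 56.2%, Variant A 66/150 = 44.0% → Variant B
Variant A wins each user group but Variant B wins overall — the comparison reverses. Variant A's views skew toward returning users, which has a lower base rate.

Yes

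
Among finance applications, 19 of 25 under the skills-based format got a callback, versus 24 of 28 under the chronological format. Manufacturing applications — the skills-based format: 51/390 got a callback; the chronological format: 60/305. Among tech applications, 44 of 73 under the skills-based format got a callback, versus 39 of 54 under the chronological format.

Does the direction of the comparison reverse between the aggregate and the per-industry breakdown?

No

Finance: the skills-based format 19/25 = 76.0%, the chronological format 24/28 = 85.7% → the chronological format
Manufacturing: the skills-based format 51/390 = 13.1%, the chronological format 60/305 = 19.7% → the chronological format
Tech: the skills-based format 44/73 = 60.3%, the chronological format 39/54 = 72.2% → the chronological format
Overall: the skills-based format 114/488 = 23.4%, the chronological format 123/387 = 31.8% → the chronological format
The chronological format wins overall and in every industry group — no reversal.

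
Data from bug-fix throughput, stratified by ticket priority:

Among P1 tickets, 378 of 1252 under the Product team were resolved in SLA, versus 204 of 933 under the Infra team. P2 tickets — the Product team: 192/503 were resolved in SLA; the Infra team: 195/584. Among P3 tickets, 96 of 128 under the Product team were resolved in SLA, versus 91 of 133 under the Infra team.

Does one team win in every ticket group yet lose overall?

No

P1: the Product team 378/1252 = 30.2%, the Infra team 204/933 = 21.9% → the Product team
P2: the Product team 192/503 = 38.2%, the Infra team 195/584 = 33.4% → the Product team
P3: the Product team 96/128 = 75.0%, the Infra team 91/133 = 68.4% → the Product team
Overall: the Product team 666/1883 = 35.4%, the Infra team 490/1650 = 29.7% → the Product team
The Product team wins overall and in every ticket group — no reversal.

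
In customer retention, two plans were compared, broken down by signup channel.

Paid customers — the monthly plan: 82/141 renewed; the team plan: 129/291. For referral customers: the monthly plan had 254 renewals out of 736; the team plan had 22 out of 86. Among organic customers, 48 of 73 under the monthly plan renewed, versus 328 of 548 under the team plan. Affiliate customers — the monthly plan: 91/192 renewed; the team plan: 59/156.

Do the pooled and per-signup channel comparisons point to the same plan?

Paid: the monthly plan 82/141 = 58.2%, the team plan 129/291 = 44.3% → the monthly plan
Referral: the monthly plan 254/736 = 34.5%, the team plan 22/86 = 25.6% → the monthly plan
Organic: the monthly plan 48/73 = 65.8%, the team plan 328/548 = 59.9% → the monthly plan
Affiliate: the monthly plan 91/192 = 47.4%, the team plan 59/156 = 37.8% → the monthly plan
Overall: the monthly plan 475/1142 = 41.6%, the team plan 538/1081 = 49.8% → the team plan
The monthly plan wins each signup group but the team plan wins overall — the comparison reverses. The monthly plan's customers skew toward referral, which has a lower base rate.

No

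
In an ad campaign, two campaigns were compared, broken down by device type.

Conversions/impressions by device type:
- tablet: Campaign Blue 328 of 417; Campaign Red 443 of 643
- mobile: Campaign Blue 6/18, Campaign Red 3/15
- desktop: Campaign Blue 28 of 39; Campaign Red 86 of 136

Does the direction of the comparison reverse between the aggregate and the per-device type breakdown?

Tablet: Campaign Blue 328/417 = 78.7%, Campaign Red 443/643 = 68.9% → Campaign Blue
Mobile: Campaign Blue 6/18 = 33.3%, Campaign Red 3/15 = 20.0% → Campaign Blue
Desktop: Campaign Blue 28/39 = 71.8%, Campaign Red 86/136 = 63.2% → Campaign Blue
Overall: Campaign Blue 362/474 = 76.4%, Campaign Red 532/794 = 67.0% → Campaign Blue
Campaign Blue wins overall and in every device group — no reversal.

No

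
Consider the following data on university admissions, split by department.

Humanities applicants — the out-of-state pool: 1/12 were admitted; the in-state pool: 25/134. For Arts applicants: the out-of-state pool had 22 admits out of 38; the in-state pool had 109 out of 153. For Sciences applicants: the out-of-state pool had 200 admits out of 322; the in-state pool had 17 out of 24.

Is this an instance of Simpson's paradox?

Yes

Humanities: the out-of-state pool 1/12 = 8.3%, the in-state pool 25/134 = 18.7% → the in-state pool
Arts: the out-of-state pool 22/38 = 57.9%, the in-state pool 109/153 = 71.2% → the in-state pool
Sciences: the out-of-state pool 200/322 = 62.1%, the in-state pool 17/24 = 70.8% → the in-state pool
Overall: the out-of-state pool 223/372 = 59.9%, the in-state pool 151/311 = 48.6% → the out-of-state pool
The in-state pool wins each department group but the out-of-state pool wins overall — the comparison reverses. The in-state pool's applicants skew toward Humanities, which has a lower base rate.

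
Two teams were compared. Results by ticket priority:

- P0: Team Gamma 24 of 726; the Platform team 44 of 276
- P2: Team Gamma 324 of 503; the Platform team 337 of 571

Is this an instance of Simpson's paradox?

P0: Team Gamma 24/726 = 3.3%, the Platform team 44/276 = 15.9% → the Platform team
P2: Team Gamma 324/503 = 64.4%, the Platform team 337/571 = 59.0% → Team Gamma
Overall: Team Gamma 348/1229 = 28.3%, the Platform team 381/847 = 45.0% → the Platform team
Neither sweeps: Team Gamma wins 1 of 2 groups, the Platform team wins 1. The Platform team wins overall but not every group — no Simpson reversal.

No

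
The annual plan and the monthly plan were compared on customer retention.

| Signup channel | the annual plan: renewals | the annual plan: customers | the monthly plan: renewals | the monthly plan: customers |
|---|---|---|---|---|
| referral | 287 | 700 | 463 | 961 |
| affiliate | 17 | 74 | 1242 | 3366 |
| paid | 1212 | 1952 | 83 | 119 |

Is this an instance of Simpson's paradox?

Referral: the annual plan 287/700 = 41.0%, the monthly plan 463/961 = 48.2% → the monthly plan
Affiliate: the annual plan 17/74 = 23.0%, the monthly plan 1242/3366 = 36.9% → the monthly plan
Paid: the annual plan 1212/1952 = 62.1%, the monthly plan 83/119 = 69.7% → the monthly plan
Overall: the annual plan 1516/2726 = 55.6%, the monthly plan 1788/4446 = 40.2% → the annual plan
The monthly plan wins each signup group but the annual plan wins overall — the comparison reverses. The monthly plan's customers skew toward affiliate, which has a lower base rate.

Yes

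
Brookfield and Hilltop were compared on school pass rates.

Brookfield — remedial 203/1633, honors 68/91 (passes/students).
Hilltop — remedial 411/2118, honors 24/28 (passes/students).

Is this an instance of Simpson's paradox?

No

Remedial: Brookfield 203/1633 = 12.4%, Hilltop 411/2118 = 19.4% → Hilltop
Honors: Brookfield 68/91 = 74.7%, Hilltop 24/28 = 85.7% → Hilltop
Overall: Brookfield 271/1724 = 15.7%, Hilltop 435/2146 = 20.3% → Hilltop
Hilltop wins overall and in every student group — no reversal.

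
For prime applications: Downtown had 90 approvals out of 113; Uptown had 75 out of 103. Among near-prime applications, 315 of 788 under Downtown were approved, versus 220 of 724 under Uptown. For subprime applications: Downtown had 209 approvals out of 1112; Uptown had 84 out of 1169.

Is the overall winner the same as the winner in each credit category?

Prime: Downtown 90/113 = 79.6%, Uptown 75/103 = 72.8% → Downtown
Near-prime: Downtown 315/788 = 40.0%, Uptown 220/724 = 30.4% → Downtown
Subprime: Downtown 209/1112 = 18.8%, Uptown 84/1169 = 7.2% → Downtown
Overall: Downtown 614/2013 = 30.5%, Uptown 379/1996 = 19.0% → Downtown
Downtown wins overall and in every credit group — no reversal.

Yes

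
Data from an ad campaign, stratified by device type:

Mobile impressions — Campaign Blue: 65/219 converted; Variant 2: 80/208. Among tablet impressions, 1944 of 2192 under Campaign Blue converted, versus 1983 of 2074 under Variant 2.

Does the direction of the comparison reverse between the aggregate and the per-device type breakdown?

No

Mobile: Campaign Blue 65/219 = 29.7%, Variant 2 80/208 = 38.5% → Variant 2
Tablet: Campaign Blue 1944/2192 = 88.7%, Variant 2 1983/2074 = 95.6% → Variant 2
Overall: Campaign Blue 2009/2411 = 83.3%, Variant 2 2063/2282 = 90.4% → Variant 2
Variant 2 wins overall and in every device group — no reversal.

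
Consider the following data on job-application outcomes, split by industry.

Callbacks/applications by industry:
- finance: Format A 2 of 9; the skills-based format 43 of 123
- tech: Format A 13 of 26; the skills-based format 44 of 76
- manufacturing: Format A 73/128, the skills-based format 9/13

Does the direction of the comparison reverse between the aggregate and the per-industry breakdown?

Yes

Finance: Format A 2/9 = 22.2%, the skills-based format 43/123 = 35.0% → the skills-based format
Tech: Format A 13/26 = 50.0%, the skills-based format 44/76 = 57.9% → the skills-based format
Manufacturing: Format A 73/128 = 57.0%, the skills-based format 9/13 = 69.2% → the skills-based format
Overall: Format A 88/163 = 54.0%, the skills-based format 96/212 = 45.3% → Format A
The skills-based format wins each industry group but Format A wins overall — the comparison reverses. The skills-based format's applications skew toward finance, which has a lower base rate.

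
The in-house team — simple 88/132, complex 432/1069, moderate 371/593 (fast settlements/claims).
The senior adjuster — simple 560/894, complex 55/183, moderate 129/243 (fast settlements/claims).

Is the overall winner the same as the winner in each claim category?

Simple: the in-house team 88/132 = 66.7%, the senior adjuster 560/894 = 62.6% → the in-house team
Complex: the in-house team 432/1069 = 40.4%, the senior adjuster 55/183 = 30.1% → the in-house team
Moderate: the in-house team 371/593 = 62.6%, the senior adjuster 129/243 = 53.1% → the in-house team
Overall: the in-house team 891/1794 = 49.7%, the senior adjuster 744/1320 = 56.4% → the senior adjuster
The in-house team wins each claim group but the senior adjuster wins overall — the comparison reverses. The in-house team's claims skew toward complex, which has a lower base rate.

No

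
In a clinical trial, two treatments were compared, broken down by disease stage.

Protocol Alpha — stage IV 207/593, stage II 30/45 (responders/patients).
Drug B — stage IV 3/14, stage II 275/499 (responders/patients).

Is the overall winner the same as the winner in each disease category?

No

Stage IV: Protocol Alpha 207/593 = 34.9%, Drug B 3/14 = 21.4% → Protocol Alpha
Stage II: Protocol Alpha 30/45 = 66.7%, Drug B 275/499 = 55.1% → Protocol Alpha
Overall: Protocol Alpha 237/638 = 37.1%, Drug B 278/513 = 54.2% → Drug B
Protocol Alpha wins each disease group but Drug B wins overall — the comparison reverses. Protocol Alpha's patients skew toward stage IV, which has a lower base rate.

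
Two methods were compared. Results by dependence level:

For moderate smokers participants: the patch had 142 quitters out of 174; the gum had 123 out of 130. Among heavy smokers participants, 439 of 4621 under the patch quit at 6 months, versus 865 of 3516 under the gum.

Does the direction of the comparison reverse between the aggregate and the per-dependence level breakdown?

No

Moderate smokers: the patch 142/174 = 81.6%, the gum 123/130 = 94.6% → the gum
Heavy smokers: the patch 439/4621 = 9.5%, the gum 865/3516 = 24.6% → the gum
Overall: the patch 581/4795 = 12.1%, the gum 988/3646 = 27.1% → the gum
The gum wins overall and in every dependence group — no reversal.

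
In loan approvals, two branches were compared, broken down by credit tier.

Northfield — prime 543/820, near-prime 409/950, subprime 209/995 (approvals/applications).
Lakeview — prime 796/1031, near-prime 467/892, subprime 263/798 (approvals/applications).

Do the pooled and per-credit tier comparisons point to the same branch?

Prime: Northfield 543/820 = 66.2%, Lakeview 796/1031 = 77.2% → Lakeview
Near-prime: Northfield 409/950 = 43.1%, Lakeview 467/892 = 52.4% → Lakeview
Subprime: Northfield 209/995 = 21.0%, Lakeview 263/798 = 33.0% → Lakeview
Overall: Northfield 1161/2765 = 42.0%, Lakeview 1526/2721 = 56.1% → Lakeview
Lakeview wins overall and in every credit group — no reversal.

Yes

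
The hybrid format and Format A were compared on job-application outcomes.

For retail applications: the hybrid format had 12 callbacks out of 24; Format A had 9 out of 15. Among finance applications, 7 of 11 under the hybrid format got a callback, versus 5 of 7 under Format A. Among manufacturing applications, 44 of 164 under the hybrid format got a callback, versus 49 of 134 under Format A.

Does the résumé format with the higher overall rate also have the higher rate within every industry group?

Yes

Retail: the hybrid format 12/24 = 50.0%, Format A 9/15 = 60.0% → Format A
Finance: the hybrid format 7/11 = 63.6%, Format A 5/7 = 71.4% → Format A
Manufacturing: the hybrid format 44/164 = 26.8%, Format A 49/134 = 36.6% → Format A
Overall: the hybrid format 63/199 = 31.7%, Format A 63/156 = 40.4% → Format A
Format A wins overall and in every industry group — no reversal.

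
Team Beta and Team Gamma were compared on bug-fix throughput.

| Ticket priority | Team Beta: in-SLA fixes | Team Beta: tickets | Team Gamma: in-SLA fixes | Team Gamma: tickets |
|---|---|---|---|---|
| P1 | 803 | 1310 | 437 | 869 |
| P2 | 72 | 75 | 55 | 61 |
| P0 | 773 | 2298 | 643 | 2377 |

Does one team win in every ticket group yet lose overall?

No

P1: Team Beta 803/1310 = 61.3%, Team Gamma 437/869 = 50.3% → Team Beta
P2: Team Beta 72/75 = 96.0%, Team Gamma 55/61 = 90.2% → Team Beta
P0: Team Beta 773/2298 = 33.6%, Team Gamma 643/2377 = 27.1% → Team Beta
Overall: Team Beta 1648/3683 = 44.7%, Team Gamma 1135/3307 = 34.3% → Team Beta
Team Beta wins overall and in every ticket group — no reversal.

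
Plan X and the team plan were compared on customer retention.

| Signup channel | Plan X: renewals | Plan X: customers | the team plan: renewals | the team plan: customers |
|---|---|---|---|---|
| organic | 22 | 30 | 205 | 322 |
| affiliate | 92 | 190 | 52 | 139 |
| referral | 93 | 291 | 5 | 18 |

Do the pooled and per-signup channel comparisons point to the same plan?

No

Organic: Plan X 22/30 = 73.3%, the team plan 205/322 = 63.7% → Plan X
Affiliate: Plan X 92/190 = 48.4%, the team plan 52/139 = 37.4% → Plan X
Referral: Plan X 93/291 = 32.0%, the team plan 5/18 = 27.8% → Plan X
Overall: Plan X 207/511 = 40.5%, the team plan 262/479 = 54.7% → the team plan
Plan X wins each signup group but the team plan wins overall — the comparison reverses. Plan X's customers skew toward referral, which has a lower base rate.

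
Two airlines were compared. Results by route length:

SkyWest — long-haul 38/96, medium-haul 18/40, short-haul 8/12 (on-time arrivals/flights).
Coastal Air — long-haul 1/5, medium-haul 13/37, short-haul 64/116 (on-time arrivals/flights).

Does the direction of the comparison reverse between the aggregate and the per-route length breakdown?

Yes

Long-haul: SkyWest 38/96 = 39.6%, Coastal Air 1/5 = 20.0% → SkyWest
Medium-haul: SkyWest 18/40 = 45.0%, Coastal Air 13/37 = 35.1% → SkyWest
Short-haul: SkyWest 8/12 = 66.7%, Coastal Air 64/116 = 55.2% → SkyWest
Overall: SkyWest 64/148 = 43.2%, Coastal Air 78/158 = 49.4% → Coastal Air
SkyWest wins each route group but Coastal Air wins overall — the comparison reverses. SkyWest's flights skew toward long-haul, which has a lower base rate.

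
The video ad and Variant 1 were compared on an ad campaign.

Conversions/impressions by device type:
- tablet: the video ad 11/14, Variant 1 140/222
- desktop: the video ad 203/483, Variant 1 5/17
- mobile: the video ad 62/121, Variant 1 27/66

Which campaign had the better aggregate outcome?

Tablet: the video ad 11/14 = 78.6%, Variant 1 140/222 = 63.1% → the video ad
Desktop: the video ad 203/483 = 42.0%, Variant 1 5/17 = 29.4% → the video ad
Mobile: the video ad 62/121 = 51.2%, Variant 1 27/66 = 40.9% → the video ad
Overall: the video ad 276/618 = 44.7%, Variant 1 172/305 = 56.4% → Variant 1
(The video ad wins every device group but Variant 1 wins overall — the video ad's impressions skew toward the low-rate desktop group.)

Variant 1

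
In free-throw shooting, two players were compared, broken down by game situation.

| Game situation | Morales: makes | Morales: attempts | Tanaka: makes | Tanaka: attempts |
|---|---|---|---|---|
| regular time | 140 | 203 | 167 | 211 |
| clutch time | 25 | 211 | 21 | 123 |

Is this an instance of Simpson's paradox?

Regular time: Morales 140/203 = 69.0%, Tanaka 167/211 = 79.1% → Tanaka
Clutch time: Morales 25/211 = 11.8%, Tanaka 21/123 = 17.1% → Tanaka
Overall: Morales 165/414 = 39.9%, Tanaka 188/334 = 56.3% → Tanaka
Tanaka wins overall and in every game group — no reversal.

No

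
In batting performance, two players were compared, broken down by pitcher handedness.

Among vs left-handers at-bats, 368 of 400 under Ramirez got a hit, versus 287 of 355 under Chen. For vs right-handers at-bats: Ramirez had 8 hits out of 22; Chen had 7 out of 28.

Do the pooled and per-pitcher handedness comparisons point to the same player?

Yes

Vs left-handers: Ramirez 368/400 = 92.0%, Chen 287/355 = 80.8% → Ramirez
Vs right-handers: Ramirez 8/22 = 36.4%, Chen 7/28 = 25.0% → Ramirez
Overall: Ramirez 376/422 = 89.1%, Chen 294/383 = 76.8% → Ramirez
Ramirez wins overall and in every pitcher group — no reversal.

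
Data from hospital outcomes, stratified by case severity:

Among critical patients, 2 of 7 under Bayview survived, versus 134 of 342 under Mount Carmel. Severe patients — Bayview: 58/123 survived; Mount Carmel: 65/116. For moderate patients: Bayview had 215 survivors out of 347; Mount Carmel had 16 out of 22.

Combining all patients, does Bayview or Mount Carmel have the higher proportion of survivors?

Critical: Bayview 2/7 = 28.6%, Mount Carmel 134/342 = 39.2% → Mount Carmel
Severe: Bayview 58/123 = 47.2%, Mount Carmel 65/116 = 56.0% → Mount Carmel
Moderate: Bayview 215/347 = 62.0%, Mount Carmel 16/22 = 72.7% → Mount Carmel
Overall: Bayview 275/477 = 57.7%, Mount Carmel 215/480 = 44.8% → Bayview
(Mount Carmel wins every case group but Bayview wins overall — Mount Carmel's patients skew toward the low-rate critical group.)

Bayview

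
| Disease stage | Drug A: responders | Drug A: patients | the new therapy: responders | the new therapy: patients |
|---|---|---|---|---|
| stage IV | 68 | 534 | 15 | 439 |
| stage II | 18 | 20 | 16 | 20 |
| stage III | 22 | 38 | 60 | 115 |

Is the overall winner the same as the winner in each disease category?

Yes

Stage IV: Drug A 68/534 = 12.7%, the new therapy 15/439 = 3.4% → Drug A
Stage II: Drug A 18/20 = 90.0%, the new therapy 16/20 = 80.0% → Drug A
Stage III: Drug A 22/38 = 57.9%, the new therapy 60/115 = 52.2% → Drug A
Overall: Drug A 108/592 = 18.2%, the new therapy 91/574 = 15.9% → Drug A
Drug A wins overall and in every disease group — no reversal.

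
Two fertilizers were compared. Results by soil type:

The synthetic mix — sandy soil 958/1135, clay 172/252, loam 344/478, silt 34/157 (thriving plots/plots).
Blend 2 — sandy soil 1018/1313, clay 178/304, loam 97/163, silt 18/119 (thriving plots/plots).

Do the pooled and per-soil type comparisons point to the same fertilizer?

Yes

Sandy soil: the synthetic mix 958/1135 = 84.4%, Blend 2 1018/1313 = 77.5% → the synthetic mix
Clay: the synthetic mix 172/252 = 68.3%, Blend 2 178/304 = 58.6% → the synthetic mix
Loam: the synthetic mix 344/478 = 72.0%, Blend 2 97/163 = 59.5% → the synthetic mix
Silt: the synthetic mix 34/157 = 21.7%, Blend 2 18/119 = 15.1% → the synthetic mix
Overall: the synthetic mix 1508/2022 = 74.6%, Blend 2 1311/1899 = 69.0% → the synthetic mix
The synthetic mix wins overall and in every soil group — no reversal.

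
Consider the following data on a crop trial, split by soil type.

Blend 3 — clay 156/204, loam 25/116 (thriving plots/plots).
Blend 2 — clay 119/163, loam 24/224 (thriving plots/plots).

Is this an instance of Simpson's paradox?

Clay: Blend 3 156/204 = 76.5%, Blend 2 119/163 = 73.0% → Blend 3
Loam: Blend 3 25/116 = 21.6%, Blend 2 24/224 = 10.7% → Blend 3
Overall: Blend 3 181/320 = 56.6%, Blend 2 143/387 = 37.0% → Blend 3
Blend 3 wins overall and in every soil group — no reversal.

No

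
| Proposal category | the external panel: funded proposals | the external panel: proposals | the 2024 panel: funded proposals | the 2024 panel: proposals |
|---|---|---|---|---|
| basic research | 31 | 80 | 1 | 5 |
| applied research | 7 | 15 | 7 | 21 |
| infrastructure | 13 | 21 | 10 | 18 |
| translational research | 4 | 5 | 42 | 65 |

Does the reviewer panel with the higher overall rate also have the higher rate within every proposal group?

Basic research: the external panel 31/80 = 38.8%, the 2024 panel 1/5 = 20.0% → the external panel
Applied research: the external panel 7/15 = 46.7%, the 2024 panel 7/21 = 33.3% → the external panel
Infrastructure: the external panel 13/21 = 61.9%, the 2024 panel 10/18 = 55.6% → the external panel
Translational research: the external panel 4/5 = 80.0%, the 2024 panel 42/65 = 64.6% → the external panel
Overall: the external panel 55/121 = 45.5%, the 2024 panel 60/109 = 55.0% → the 2024 panel
The external panel wins each proposal group but the 2024 panel wins overall — the comparison reverses. The external panel's proposals skew toward basic research, which has a lower base rate.

No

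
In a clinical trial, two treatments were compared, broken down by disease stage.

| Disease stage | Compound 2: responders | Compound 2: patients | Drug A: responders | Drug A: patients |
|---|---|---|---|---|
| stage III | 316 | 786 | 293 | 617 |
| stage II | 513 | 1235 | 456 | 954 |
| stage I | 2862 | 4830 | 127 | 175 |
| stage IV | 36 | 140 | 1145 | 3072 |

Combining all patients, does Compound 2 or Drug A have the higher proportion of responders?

Compound 2

Stage III: Compound 2 316/786 = 40.2%, Drug A 293/617 = 47.5% → Drug A
Stage II: Compound 2 513/1235 = 41.5%, Drug A 456/954 = 47.8% → Drug A
Stage I: Compound 2 2862/4830 = 59.3%, Drug A 127/175 = 72.6% → Drug A
Stage IV: Compound 2 36/140 = 25.7%, Drug A 1145/3072 = 37.3% → Drug A
Overall: Compound 2 3727/6991 = 53.3%, Drug A 2021/4818 = 41.9% → Compound 2
(Drug A wins every disease group but Compound 2 wins overall — Drug A's patients skew toward the low-rate stage IV group.)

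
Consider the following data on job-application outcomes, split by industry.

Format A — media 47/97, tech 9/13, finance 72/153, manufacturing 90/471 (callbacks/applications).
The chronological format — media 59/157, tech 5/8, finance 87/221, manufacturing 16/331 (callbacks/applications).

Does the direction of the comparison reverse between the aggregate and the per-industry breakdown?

No

Media: Format A 47/97 = 48.5%, the chronological format 59/157 = 37.6% → Format A
Tech: Format A 9/13 = 69.2%, the chronological format 5/8 = 62.5% → Format A
Finance: Format A 72/153 = 47.1%, the chronological format 87/221 = 39.4% → Format A
Manufacturing: Format A 90/471 = 19.1%, the chronological format 16/331 = 4.8% → Format A
Overall: Format A 218/734 = 29.7%, the chronological format 167/717 = 23.3% → Format A
Format A wins overall and in every industry group — no reversal.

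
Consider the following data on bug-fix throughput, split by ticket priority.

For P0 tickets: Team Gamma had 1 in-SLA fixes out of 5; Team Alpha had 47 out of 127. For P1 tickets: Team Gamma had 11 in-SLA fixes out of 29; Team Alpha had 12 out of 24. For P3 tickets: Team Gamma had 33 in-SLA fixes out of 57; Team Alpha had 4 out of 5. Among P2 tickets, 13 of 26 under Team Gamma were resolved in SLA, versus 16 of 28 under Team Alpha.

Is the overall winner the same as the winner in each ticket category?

P0: Team Gamma 1/5 = 20.0%, Team Alpha 47/127 = 37.0% → Team Alpha
P1: Team Gamma 11/29 = 37.9%, Team Alpha 12/24 = 50.0% → Team Alpha
P3: Team Gamma 33/57 = 57.9%, Team Alpha 4/5 = 80.0% → Team Alpha
P2: Team Gamma 13/26 = 50.0%, Team Alpha 16/28 = 57.1% → Team Alpha
Overall: Team Gamma 58/117 = 49.6%, Team Alpha 79/184 = 42.9% → Team Gamma
Team Alpha wins each ticket group but Team Gamma wins overall — the comparison reverses. Team Alpha's tickets skew toward P0, which has a lower base rate.

No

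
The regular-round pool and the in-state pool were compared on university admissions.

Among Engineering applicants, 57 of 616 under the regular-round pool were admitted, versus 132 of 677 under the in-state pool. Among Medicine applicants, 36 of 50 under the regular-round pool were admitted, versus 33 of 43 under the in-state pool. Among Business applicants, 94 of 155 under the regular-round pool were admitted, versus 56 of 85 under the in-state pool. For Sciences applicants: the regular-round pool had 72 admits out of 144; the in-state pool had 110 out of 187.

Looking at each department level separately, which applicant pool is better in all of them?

the in-state pool

Engineering: the regular-round pool 57/616 = 9.3%, the in-state pool 132/677 = 19.5% → the in-state pool
Medicine: the regular-round pool 36/50 = 72.0%, the in-state pool 33/43 = 76.7% → the in-state pool
Business: the regular-round pool 94/155 = 60.6%, the in-state pool 56/85 = 65.9% → the in-state pool
Sciences: the regular-round pool 72/144 = 50.0%, the in-state pool 110/187 = 58.8% → the in-state pool
The in-state pool has the higher rate in all 4 groups.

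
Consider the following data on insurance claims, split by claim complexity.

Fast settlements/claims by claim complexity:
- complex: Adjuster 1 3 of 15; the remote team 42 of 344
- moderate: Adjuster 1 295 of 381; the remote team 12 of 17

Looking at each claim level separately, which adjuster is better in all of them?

Complex: Adjuster 1 3/15 = 20.0%, the remote team 42/344 = 12.2% → Adjuster 1
Moderate: Adjuster 1 295/381 = 77.4%, the remote team 12/17 = 70.6% → Adjuster 1
Adjuster 1 has the higher rate in both groups.

Adjuster 1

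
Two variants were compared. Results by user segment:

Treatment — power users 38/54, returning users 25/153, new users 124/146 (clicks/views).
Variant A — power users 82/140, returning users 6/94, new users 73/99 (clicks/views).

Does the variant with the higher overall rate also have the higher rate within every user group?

Yes

Power users: Treatment 38/54 = 70.4%, Variant A 82/140 = 58.6% → Treatment
Returning users: Treatment 25/153 = 16.3%, Variant A 6/94 = 6.4% → Treatment
New users: Treatment 124/146 = 84.9%, Variant A 73/99 = 73.7% → Treatment
Overall: Treatment 187/353 = 53.0%, Variant A 161/333 = 48.3% → Treatment
Treatment wins overall and in every user group — no reversal.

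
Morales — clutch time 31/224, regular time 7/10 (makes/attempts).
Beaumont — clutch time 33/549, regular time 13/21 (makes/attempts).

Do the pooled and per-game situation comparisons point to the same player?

Clutch time: Morales 31/224 = 13.8%, Beaumont 33/549 = 6.0% → Morales
Regular time: Morales 7/10 = 70.0%, Beaumont 13/21 = 61.9% → Morales
Overall: Morales 38/234 = 16.2%, Beaumont 46/570 = 8.1% → Morales
Morales wins overall and in every game group — no reversal.

Yes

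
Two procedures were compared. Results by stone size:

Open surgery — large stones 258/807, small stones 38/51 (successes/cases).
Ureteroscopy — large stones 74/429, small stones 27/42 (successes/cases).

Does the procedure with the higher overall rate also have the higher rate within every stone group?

Yes

Large stones: open surgery 258/807 = 32.0%, ureteroscopy 74/429 = 17.2% → open surgery
Small stones: open surgery 38/51 = 74.5%, ureteroscopy 27/42 = 64.3% → open surgery
Overall: open surgery 296/858 = 34.5%, ureteroscopy 101/471 = 21.4% → open surgery
Open surgery wins overall and in every stone group — no reversal.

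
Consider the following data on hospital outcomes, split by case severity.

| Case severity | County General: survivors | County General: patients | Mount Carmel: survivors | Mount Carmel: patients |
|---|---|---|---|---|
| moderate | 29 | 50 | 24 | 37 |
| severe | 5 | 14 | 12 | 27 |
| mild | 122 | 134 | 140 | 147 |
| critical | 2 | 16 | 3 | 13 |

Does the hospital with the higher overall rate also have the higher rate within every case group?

Moderate: County General 29/50 = 58.0%, Mount Carmel 24/37 = 64.9% → Mount Carmel
Severe: County General 5/14 = 35.7%, Mount Carmel 12/27 = 44.4% → Mount Carmel
Mild: County General 122/134 = 91.0%, Mount Carmel 140/147 = 95.2% → Mount Carmel
Critical: County General 2/16 = 12.5%, Mount Carmel 3/13 = 23.1% → Mount Carmel
Overall: County General 158/214 = 73.8%, Mount Carmel 179/224 = 79.9% → Mount Carmel
Mount Carmel wins overall and in every case group — no reversal.

Yes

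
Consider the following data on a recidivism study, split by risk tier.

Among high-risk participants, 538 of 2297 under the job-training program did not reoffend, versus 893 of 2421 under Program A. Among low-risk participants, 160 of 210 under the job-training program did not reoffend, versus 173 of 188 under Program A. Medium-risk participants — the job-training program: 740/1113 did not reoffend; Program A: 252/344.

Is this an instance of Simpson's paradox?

No

High-risk: the job-training program 538/2297 = 23.4%, Program A 893/2421 = 36.9% → Program A
Low-risk: the job-training program 160/210 = 76.2%, Program A 173/188 = 92.0% → Program A
Medium-risk: the job-training program 740/1113 = 66.5%, Program A 252/344 = 73.3% → Program A
Overall: the job-training program 1438/3620 = 39.7%, Program A 1318/2953 = 44.6% → Program A
Program A wins overall and in every risk group — no reversal.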